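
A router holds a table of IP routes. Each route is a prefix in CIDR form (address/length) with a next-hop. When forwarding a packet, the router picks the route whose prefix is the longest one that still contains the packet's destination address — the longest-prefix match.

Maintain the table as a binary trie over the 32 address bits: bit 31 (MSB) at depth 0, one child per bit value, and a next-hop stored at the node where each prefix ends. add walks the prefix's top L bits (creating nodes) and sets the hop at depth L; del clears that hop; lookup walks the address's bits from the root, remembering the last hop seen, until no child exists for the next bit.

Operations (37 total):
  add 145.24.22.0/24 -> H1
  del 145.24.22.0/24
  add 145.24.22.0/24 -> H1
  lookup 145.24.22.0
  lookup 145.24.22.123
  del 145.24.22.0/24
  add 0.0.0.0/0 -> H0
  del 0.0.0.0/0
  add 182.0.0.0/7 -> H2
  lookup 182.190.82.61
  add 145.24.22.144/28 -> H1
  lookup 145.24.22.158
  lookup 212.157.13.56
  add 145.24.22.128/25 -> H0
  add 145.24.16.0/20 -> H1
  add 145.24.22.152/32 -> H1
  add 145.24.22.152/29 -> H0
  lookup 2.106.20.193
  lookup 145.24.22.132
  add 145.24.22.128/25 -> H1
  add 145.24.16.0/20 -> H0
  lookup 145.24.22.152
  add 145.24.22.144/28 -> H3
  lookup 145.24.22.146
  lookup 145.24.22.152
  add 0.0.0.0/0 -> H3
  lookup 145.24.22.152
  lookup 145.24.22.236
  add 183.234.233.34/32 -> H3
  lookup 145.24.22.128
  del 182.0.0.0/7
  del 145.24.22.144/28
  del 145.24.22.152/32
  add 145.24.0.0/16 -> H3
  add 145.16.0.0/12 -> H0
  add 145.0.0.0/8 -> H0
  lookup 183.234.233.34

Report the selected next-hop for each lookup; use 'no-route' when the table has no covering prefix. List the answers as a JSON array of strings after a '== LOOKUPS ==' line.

Process each operation:
  add 145.24.22.0/24 -> H1 at depth 24
  del 145.24.22.0/24 (clear depth 24)
  add 145.24.22.0/24 -> H1 at depth 24
  lookup 145.24.22.0: bits 100100010001100000010110 walk d0:-→d1:-→d2:-→d3:-→d4:-→d5:-→d6:-→d7:-→d8:-→d9:-→d10:-→d11:-→d12:-→d13:-→d14:-→d15:-→d16:-→d17:-→d18:-→d19:-→d20:-→d21:-→d22:-→d23:-→d24:H1 -> H1
  lookup 145.24.22.123: bits 100100010001100000010110 walk d0:-→d1:-→d2:-→d3:-→d4:-→d5:-→d6:-→d7:-→d8:-→d9:-→d10:-→d11:-→d12:-→d13:-→d14:-→d15:-→d16:-→d17:-→d18:-→d19:-→d20:-→d21:-→d22:-→d23:-→d24:H1 -> H1
  del 145.24.22.0/24 (clear depth 24)
  add 0.0.0.0/0 -> H0 at depth 0
  del 0.0.0.0/0 (clear depth 0)
  add 182.0.0.0/7 -> H2 at depth 7
  lookup 182.190.82.61: bits 1011011 walk d0:-→d1:-→d2:-→d3:-→d4:-→d5:-→d6:-→d7:H2 -> H2
  add 145.24.22.144/28 -> H1 at depth 28
  lookup 145.24.22.158: bits 1001000100011000000101101001 walk d0:-→d1:-→d2:-→d3:-→d4:-→d5:-→d6:-→d7:-→d8:-→d9:-→d10:-→d11:-→d12:-→d13:-→d14:-→d15:-→d16:-→d17:-→d18:-→d19:-→d20:-→d21:-→d22:-→d23:-→d24:-→d25:-→d26:-→d27:-→d28:H1 -> H1
  lookup 212.157.13.56: bits 1 walk d0:-→d1:- -> no-route
  add 145.24.22.128/25 -> H0 at depth 25
  add 145.24.16.0/20 -> H1 at depth 20
  add 145.24.22.152/32 -> H1 at depth 32
  add 145.24.22.152/29 -> H0 at depth 29
  lookup 2.106.20.193: bits ε walk d0:- -> no-route
  lookup 145.24.22.132: bits 100100010001100000010110100 walk d0:-→d1:-→d2:-→d3:-→d4:-→d5:-→d6:-→d7:-→d8:-→d9:-→d10:-→d11:-→d12:-→d13:-→d14:-→d15:-→d16:-→d17:-→d18:-→d19:-→d20:H1→d21:-→d22:-→d23:-→d24:-→d25:H0→d26:-→d27:- -> H0
  add 145.24.22.128/25 -> H1 at depth 25
  add 145.24.16.0/20 -> H0 at depth 20
  lookup 145.24.22.152: bits 10010001000110000001011010011000 walk d0:-→d1:-→d2:-→d3:-→d4:-→d5:-→d6:-→d7:-→d8:-→d9:-→d10:-→d11:-→d12:-→d13:-→d14:-→d15:-→d16:-→d17:-→d18:-→d19:-→d20:H0→d21:-→d22:-→d23:-→d24:-→d25:H1→d26:-→d27:-→d28:H1→d29:H0→d30:-→d31:-→d32:H1 -> H1
  add 145.24.22.144/28 -> H3 at depth 28
  lookup 145.24.22.146: bits 1001000100011000000101101001 walk d0:-→d1:-→d2:-→d3:-→d4:-→d5:-→d6:-→d7:-→d8:-→d9:-→d10:-→d11:-→d12:-→d13:-→d14:-→d15:-→d16:-→d17:-→d18:-→d19:-→d20:H0→d21:-→d22:-→d23:-→d24:-→d25:H1→d26:-→d27:-→d28:H3 -> H3
  lookup 145.24.22.152: bits 10010001000110000001011010011000 walk d0:-→d1:-→d2:-→d3:-→d4:-→d5:-→d6:-→d7:-→d8:-→d9:-→d10:-→d11:-→d12:-→d13:-→d14:-→d15:-→d16:-→d17:-→d18:-→d19:-→d20:H0→d21:-→d22:-→d23:-→d24:-→d25:H1→d26:-→d27:-→d28:H3→d29:H0→d30:-→d31:-→d32:H1 -> H1
  add 0.0.0.0/0 -> H3 at depth 0
  lookup 145.24.22.152: bits 10010001000110000001011010011000 walk d0:H3→d1:-→d2:-→d3:-→d4:-→d5:-→d6:-→d7:-→d8:-→d9:-→d10:-→d11:-→d12:-→d13:-→d14:-→d15:-→d16:-→d17:-→d18:-→d19:-→d20:H0→d21:-→d22:-→d23:-→d24:-→d25:H1→d26:-→d27:-→d28:H3→d29:H0→d30:-→d31:-→d32:H1 -> H1
  lookup 145.24.22.236: bits 1001000100011000000101101 walk d0:H3→d1:-→d2:-→d3:-→d4:-→d5:-→d6:-→d7:-→d8:-→d9:-→d10:-→d11:-→d12:-→d13:-→d14:-→d15:-→d16:-→d17:-→d18:-→d19:-→d20:H0→d21:-→d22:-→d23:-→d24:-→d25:H1 -> H1
  add 183.234.233.34/32 -> H3 at depth 32
  lookup 145.24.22.128: bits 100100010001100000010110100 walk d0:H3→d1:-→d2:-→d3:-→d4:-→d5:-→d6:-→d7:-→d8:-→d9:-→d10:-→d11:-→d12:-→d13:-→d14:-→d15:-→d16:-→d17:-→d18:-→d19:-→d20:H0→d21:-→d22:-→d23:-→d24:-→d25:H1→d26:-→d27:- -> H1
  del 182.0.0.0/7 (clear depth 7)
  del 145.24.22.144/28 (clear depth 28)
  del 145.24.22.152/32 (clear depth 32)
  add 145.24.0.0/16 -> H3 at depth 16
  add 145.16.0.0/12 -> H0 at depth 12
  add 145.0.0.0/8 -> H0 at depth 8
  lookup 183.234.233.34: bits 10110111111010101110100100100010 walk d0:H3→d1:-→d2:-→d3:-→d4:-→d5:-→d6:-→d7:-→d8:-→d9:-→d10:-→d11:-→d12:-→d13:-→d14:-→d15:-→d16:-→d17:-→d18:-→d19:-→d20:-→d21:-→d22:-→d23:-→d24:-→d25:-→d26:-→d27:-→d28:-→d29:-→d30:-→d31:-→d32:H3 -> H3

== LOOKUPS ==
["H1","H1","H2","H1","no-route","no-route","H0","H1","H3","H1","H1","H1","H1","H3"]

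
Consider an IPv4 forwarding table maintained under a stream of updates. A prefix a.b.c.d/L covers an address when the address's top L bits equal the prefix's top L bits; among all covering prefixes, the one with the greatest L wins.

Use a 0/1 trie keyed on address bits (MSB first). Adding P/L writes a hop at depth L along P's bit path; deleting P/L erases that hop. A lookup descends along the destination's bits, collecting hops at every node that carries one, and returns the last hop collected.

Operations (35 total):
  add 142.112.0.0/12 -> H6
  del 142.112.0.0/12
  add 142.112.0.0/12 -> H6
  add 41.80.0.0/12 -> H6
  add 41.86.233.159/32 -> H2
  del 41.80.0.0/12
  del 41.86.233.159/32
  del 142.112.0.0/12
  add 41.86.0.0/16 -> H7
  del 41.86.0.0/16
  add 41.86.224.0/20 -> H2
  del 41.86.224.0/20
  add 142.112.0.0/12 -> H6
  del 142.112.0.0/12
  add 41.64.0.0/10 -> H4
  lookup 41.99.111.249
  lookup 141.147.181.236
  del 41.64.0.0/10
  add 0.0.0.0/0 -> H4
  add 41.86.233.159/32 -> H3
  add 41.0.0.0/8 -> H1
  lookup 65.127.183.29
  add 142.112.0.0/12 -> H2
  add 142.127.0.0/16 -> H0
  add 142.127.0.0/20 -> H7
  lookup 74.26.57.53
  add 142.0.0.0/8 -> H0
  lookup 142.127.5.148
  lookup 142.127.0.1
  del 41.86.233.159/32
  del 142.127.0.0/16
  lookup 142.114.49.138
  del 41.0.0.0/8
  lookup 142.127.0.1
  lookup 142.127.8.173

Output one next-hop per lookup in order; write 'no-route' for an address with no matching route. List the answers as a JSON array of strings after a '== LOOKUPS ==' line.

Process each operation:
  + 142.112.0.0/12 (H6) depth=12
  - 142.112.0.0/12 clear@12
  + 142.112.0.0/12 (H6) depth=12
  + 41.80.0.0/12 (H6) depth=12
  + 41.86.233.159/32 (H2) depth=32
  - 41.80.0.0/12 clear@12
  - 41.86.233.159/32 clear@32
  - 142.112.0.0/12 clear@12
  + 41.86.0.0/16 (H7) depth=16
  - 41.86.0.0/16 clear@16
  + 41.86.224.0/20 (H2) depth=20
  - 41.86.224.0/20 clear@20
  + 142.112.0.0/12 (H6) depth=12
  - 142.112.0.0/12 clear@12
  + 41.64.0.0/10 (H4) depth=10
  Q 41.99.111.249: descend 0010100101 ; hops seen [H4] ; pick H4
  Q 141.147.181.236: descend 100011 ; hops seen [∅] ; pick no-route
  - 41.64.0.0/10 clear@10
  + 0.0.0.0/0 (H4) depth=0
  + 41.86.233.159/32 (H3) depth=32
  + 41.0.0.0/8 (H1) depth=8
  Q 65.127.183.29: descend 0 ; hops seen [H4] ; pick H4
  + 142.112.0.0/12 (H2) depth=12
  + 142.127.0.0/16 (H0) depth=16
  + 142.127.0.0/20 (H7) depth=20
  Q 74.26.57.53: descend 0 ; hops seen [H4] ; pick H4
  + 142.0.0.0/8 (H0) depth=8
  Q 142.127.5.148: descend 10001110011111110000 ; hops seen [H4,H0,H2,H0,H7] ; pick H7
  Q 142.127.0.1: descend 10001110011111110000 ; hops seen [H4,H0,H2,H0,H7] ; pick H7
  - 41.86.233.159/32 clear@32
  - 142.127.0.0/16 clear@16
  Q 142.114.49.138: descend 100011100111 ; hops seen [H4,H0,H2] ; pick H2
  - 41.0.0.0/8 clear@8
  Q 142.127.0.1: descend 10001110011111110000 ; hops seen [H4,H0,H2,H7] ; pick H7
  Q 142.127.8.173: descend 10001110011111110000 ; hops seen [H4,H0,H2,H7] ; pick H7

== LOOKUPS ==
["H4","no-route","H4","H4","H7","H7","H2","H7","H7"]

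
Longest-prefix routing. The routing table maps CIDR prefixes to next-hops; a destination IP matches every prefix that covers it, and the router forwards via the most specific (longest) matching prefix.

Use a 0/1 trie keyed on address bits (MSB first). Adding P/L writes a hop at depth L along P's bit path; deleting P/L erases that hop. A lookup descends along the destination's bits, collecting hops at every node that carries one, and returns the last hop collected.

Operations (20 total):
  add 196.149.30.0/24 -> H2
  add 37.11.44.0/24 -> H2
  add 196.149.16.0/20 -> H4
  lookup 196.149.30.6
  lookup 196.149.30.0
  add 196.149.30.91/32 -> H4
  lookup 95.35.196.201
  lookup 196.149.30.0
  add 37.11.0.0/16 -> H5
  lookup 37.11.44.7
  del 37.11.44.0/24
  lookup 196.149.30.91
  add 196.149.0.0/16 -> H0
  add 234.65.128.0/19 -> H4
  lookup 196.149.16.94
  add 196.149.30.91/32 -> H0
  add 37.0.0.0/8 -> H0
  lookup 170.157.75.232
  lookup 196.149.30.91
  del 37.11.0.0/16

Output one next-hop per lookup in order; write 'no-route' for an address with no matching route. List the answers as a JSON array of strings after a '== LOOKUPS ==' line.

Apply in order:
  add 196.149.30.0/24 -> H2 at depth 24
  add 37.11.44.0/24 -> H2 at depth 24
  add 196.149.16.0/20 -> H4 at depth 20
  lookup 196.149.30.6: bits 110001001001010100011110 walk d0:-→d1:-→d2:-→d3:-→d4:-→d5:-→d6:-→d7:-→d8:-→d9:-→d10:-→d11:-→d12:-→d13:-→d14:-→d15:-→d16:-→d17:-→d18:-→d19:-→d20:H4→d21:-→d22:-→d23:-→d24:H2 -> H2
  lookup 196.149.30.0: bits 110001001001010100011110 walk d0:-→d1:-→d2:-→d3:-→d4:-→d5:-→d6:-→d7:-→d8:-→d9:-→d10:-→d11:-→d12:-→d13:-→d14:-→d15:-→d16:-→d17:-→d18:-→d19:-→d20:H4→d21:-→d22:-→d23:-→d24:H2 -> H2
  add 196.149.30.91/32 -> H4 at depth 32
  lookup 95.35.196.201: bits 0 walk d0:-→d1:- -> no-route
  lookup 196.149.30.0: bits 1100010010010101000111100 walk d0:-→d1:-→d2:-→d3:-→d4:-→d5:-→d6:-→d7:-→d8:-→d9:-→d10:-→d11:-→d12:-→d13:-→d14:-→d15:-→d16:-→d17:-→d18:-→d19:-→d20:H4→d21:-→d22:-→d23:-→d24:H2→d25:- -> H2
  add 37.11.0.0/16 -> H5 at depth 16
  lookup 37.11.44.7: bits 001001010000101100101100 walk d0:-→d1:-→d2:-→d3:-→d4:-→d5:-→d6:-→d7:-→d8:-→d9:-→d10:-→d11:-→d12:-→d13:-→d14:-→d15:-→d16:H5→d17:-→d18:-→d19:-→d20:-→d21:-→d22:-→d23:-→d24:H2 -> H2
  del 37.11.44.0/24 (clear depth 24)
  lookup 196.149.30.91: bits 11000100100101010001111001011011 walk d0:-→d1:-→d2:-→d3:-→d4:-→d5:-→d6:-→d7:-→d8:-→d9:-→d10:-→d11:-→d12:-→d13:-→d14:-→d15:-→d16:-→d17:-→d18:-→d19:-→d20:H4→d21:-→d22:-→d23:-→d24:H2→d25:-→d26:-→d27:-→d28:-→d29:-→d30:-→d31:-→d32:H4 -> H4
  add 196.149.0.0/16 -> H0 at depth 16
  add 234.65.128.0/19 -> H4 at depth 19
  lookup 196.149.16.94: bits 11000100100101010001 walk d0:-→d1:-→d2:-→d3:-→d4:-→d5:-→d6:-→d7:-→d8:-→d9:-→d10:-→d11:-→d12:-→d13:-→d14:-→d15:-→d16:H0→d17:-→d18:-→d19:-→d20:H4 -> H4
  add 196.149.30.91/32 -> H0 at depth 32
  add 37.0.0.0/8 -> H0 at depth 8
  lookup 170.157.75.232: bits 1 walk d0:-→d1:- -> no-route
  lookup 196.149.30.91: bits 11000100100101010001111001011011 walk d0:-→d1:-→d2:-→d3:-→d4:-→d5:-→d6:-→d7:-→d8:-→d9:-→d10:-→d11:-→d12:-→d13:-→d14:-→d15:-→d16:H0→d17:-→d18:-→d19:-→d20:H4→d21:-→d22:-→d23:-→d24:H2→d25:-→d26:-→d27:-→d28:-→d29:-→d30:-→d31:-→d32:H0 -> H0
  del 37.11.0.0/16 (clear depth 16)

== LOOKUPS ==
["H2","H2","no-route","H2","H2","H4","H4","no-route","H0"]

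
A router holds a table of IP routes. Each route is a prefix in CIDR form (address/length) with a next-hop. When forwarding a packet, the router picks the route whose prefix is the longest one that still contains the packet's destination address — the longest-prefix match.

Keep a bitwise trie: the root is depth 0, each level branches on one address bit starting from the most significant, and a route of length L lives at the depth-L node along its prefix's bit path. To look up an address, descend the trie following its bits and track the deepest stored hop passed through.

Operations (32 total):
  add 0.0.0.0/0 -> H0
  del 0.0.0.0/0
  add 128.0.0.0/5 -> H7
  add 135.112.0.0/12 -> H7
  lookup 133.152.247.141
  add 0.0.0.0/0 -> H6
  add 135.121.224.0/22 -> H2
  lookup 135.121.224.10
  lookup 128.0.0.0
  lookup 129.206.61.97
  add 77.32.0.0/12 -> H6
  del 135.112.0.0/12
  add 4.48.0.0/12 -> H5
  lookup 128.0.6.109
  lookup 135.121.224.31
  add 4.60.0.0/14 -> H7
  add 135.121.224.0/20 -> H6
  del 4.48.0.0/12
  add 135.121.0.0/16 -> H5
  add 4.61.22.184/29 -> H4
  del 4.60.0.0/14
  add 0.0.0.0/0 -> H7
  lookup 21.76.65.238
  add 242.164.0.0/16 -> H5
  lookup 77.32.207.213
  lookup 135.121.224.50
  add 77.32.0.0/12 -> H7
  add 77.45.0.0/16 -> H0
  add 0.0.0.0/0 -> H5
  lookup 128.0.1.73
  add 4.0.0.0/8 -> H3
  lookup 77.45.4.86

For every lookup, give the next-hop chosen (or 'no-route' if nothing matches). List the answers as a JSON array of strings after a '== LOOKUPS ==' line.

Trace:
  + 0.0.0.0/0 (H0) depth=0
  - 0.0.0.0/0 clear@0
  + 128.0.0.0/5 (H7) depth=5
  + 135.112.0.0/12 (H7) depth=12
  Q 133.152.247.141: descend 100001 ; hops seen [H7] ; pick H7
  + 0.0.0.0/0 (H6) depth=0
  + 135.121.224.0/22 (H2) depth=22
  Q 135.121.224.10: descend 1000011101111001111000 ; hops seen [H6,H7,H7,H2] ; pick H2
  Q 128.0.0.0: descend 10000 ; hops seen [H6,H7] ; pick H7
  Q 129.206.61.97: descend 10000 ; hops seen [H6,H7] ; pick H7
  + 77.32.0.0/12 (H6) depth=12
  - 135.112.0.0/12 clear@12
  + 4.48.0.0/12 (H5) depth=12
  Q 128.0.6.109: descend 10000 ; hops seen [H6,H7] ; pick H7
  Q 135.121.224.31: descend 1000011101111001111000 ; hops seen [H6,H7,H2] ; pick H2
  + 4.60.0.0/14 (H7) depth=14
  + 135.121.224.0/20 (H6) depth=20
  - 4.48.0.0/12 clear@12
  + 135.121.0.0/16 (H5) depth=16
  + 4.61.22.184/29 (H4) depth=29
  - 4.60.0.0/14 clear@14
  + 0.0.0.0/0 (H7) depth=0
  Q 21.76.65.238: descend 000 ; hops seen [H7] ; pick H7
  + 242.164.0.0/16 (H5) depth=16
  Q 77.32.207.213: descend 010011010010 ; hops seen [H7,H6] ; pick H6
  Q 135.121.224.50: descend 1000011101111001111000 ; hops seen [H7,H7,H5,H6,H2] ; pick H2
  + 77.32.0.0/12 (H7) depth=12
  + 77.45.0.0/16 (H0) depth=16
  + 0.0.0.0/0 (H5) depth=0
  Q 128.0.1.73: descend 10000 ; hops seen [H5,H7] ; pick H7
  + 4.0.0.0/8 (H3) depth=8
  Q 77.45.4.86: descend 0100110100101101 ; hops seen [H5,H7,H0] ; pick H0

== LOOKUPS ==
["H7","H2","H7","H7","H7","H2","H7","H6","H2","H7","H0"]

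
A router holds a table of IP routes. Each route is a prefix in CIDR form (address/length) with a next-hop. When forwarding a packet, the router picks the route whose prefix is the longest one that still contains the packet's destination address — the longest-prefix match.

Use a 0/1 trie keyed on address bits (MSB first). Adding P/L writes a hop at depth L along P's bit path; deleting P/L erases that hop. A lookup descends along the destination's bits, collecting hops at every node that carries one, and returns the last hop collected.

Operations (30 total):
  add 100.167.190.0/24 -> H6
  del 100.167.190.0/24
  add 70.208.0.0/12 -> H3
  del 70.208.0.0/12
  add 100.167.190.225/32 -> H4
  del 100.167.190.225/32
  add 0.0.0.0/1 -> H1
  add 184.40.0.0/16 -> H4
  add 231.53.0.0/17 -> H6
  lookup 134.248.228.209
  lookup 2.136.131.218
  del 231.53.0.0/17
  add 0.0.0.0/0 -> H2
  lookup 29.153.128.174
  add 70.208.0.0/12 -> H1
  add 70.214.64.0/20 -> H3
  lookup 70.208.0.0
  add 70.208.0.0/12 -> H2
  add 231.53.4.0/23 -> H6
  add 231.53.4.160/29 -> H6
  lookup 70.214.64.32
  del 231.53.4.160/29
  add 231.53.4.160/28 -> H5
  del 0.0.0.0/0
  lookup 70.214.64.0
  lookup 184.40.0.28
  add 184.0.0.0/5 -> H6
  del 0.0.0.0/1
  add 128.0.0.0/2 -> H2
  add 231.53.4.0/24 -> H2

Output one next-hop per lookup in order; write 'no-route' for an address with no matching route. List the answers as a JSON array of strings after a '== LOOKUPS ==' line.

Trace:
  + 100.167.190.0/24 (H6) depth=24
  del 100.167.190.0/24 (clear depth 24)
  + 70.208.0.0/12 (H3) depth=12
  del 70.208.0.0/12 (clear depth 12)
  + 100.167.190.225/32 (H4) depth=32
  del 100.167.190.225/32 (clear depth 32)
  + 0.0.0.0/1 (H1) depth=1
  + 184.40.0.0/16 (H4) depth=16
  + 231.53.0.0/17 (H6) depth=17
  Q 134.248.228.209: descend 10 ; hops seen [∅] ; pick no-route
  Q 2.136.131.218: descend 0 ; hops seen [H1] ; pick H1
  del 231.53.0.0/17 (clear depth 17)
  + 0.0.0.0/0 (H2) depth=0
  Q 29.153.128.174: descend 0 ; hops seen [H2,H1] ; pick H1
  + 70.208.0.0/12 (H1) depth=12
  + 70.214.64.0/20 (H3) depth=20
  Q 70.208.0.0: descend 0100011011010 ; hops seen [H2,H1,H1] ; pick H1
  + 70.208.0.0/12 (H2) depth=12
  + 231.53.4.0/23 (H6) depth=23
  + 231.53.4.160/29 (H6) depth=29
  Q 70.214.64.32: descend 01000110110101100100 ; hops seen [H2,H1,H2,H3] ; pick H3
  del 231.53.4.160/29 (clear depth 29)
  + 231.53.4.160/28 (H5) depth=28
  del 0.0.0.0/0 (clear depth 0)
  Q 70.214.64.0: descend 01000110110101100100 ; hops seen [H1,H2,H3] ; pick H3
  Q 184.40.0.28: descend 1011100000101000 ; hops seen [H4] ; pick H4
  + 184.0.0.0/5 (H6) depth=5
  del 0.0.0.0/1 (clear depth 1)
  + 128.0.0.0/2 (H2) depth=2
  + 231.53.4.0/24 (H2) depth=24

== LOOKUPS ==
["no-route","H1","H1","H1","H3","H3","H4"]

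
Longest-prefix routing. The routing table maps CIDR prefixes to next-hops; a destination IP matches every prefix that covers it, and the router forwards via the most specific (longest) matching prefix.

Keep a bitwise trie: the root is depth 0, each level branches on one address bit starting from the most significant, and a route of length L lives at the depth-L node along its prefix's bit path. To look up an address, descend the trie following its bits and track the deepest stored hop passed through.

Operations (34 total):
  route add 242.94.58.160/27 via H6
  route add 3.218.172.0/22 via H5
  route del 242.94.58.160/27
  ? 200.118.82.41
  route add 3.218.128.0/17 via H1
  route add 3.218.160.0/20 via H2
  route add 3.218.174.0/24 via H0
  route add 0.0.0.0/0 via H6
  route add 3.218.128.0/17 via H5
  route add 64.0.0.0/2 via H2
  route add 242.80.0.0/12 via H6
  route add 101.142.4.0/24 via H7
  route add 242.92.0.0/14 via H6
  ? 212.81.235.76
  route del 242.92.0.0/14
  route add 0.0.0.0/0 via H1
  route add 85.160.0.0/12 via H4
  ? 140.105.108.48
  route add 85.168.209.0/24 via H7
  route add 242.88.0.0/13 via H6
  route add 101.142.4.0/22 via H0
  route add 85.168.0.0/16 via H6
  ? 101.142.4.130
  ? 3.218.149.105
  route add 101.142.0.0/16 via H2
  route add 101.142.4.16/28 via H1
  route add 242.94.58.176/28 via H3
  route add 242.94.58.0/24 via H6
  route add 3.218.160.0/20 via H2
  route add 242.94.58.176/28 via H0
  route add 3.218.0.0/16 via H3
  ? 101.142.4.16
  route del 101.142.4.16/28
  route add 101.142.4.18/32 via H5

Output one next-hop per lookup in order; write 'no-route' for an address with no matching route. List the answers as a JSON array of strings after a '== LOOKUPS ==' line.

Apply in order:
  + 242.94.58.160/27 (H6) depth=27
  + 3.218.172.0/22 (H5) depth=22
  del 242.94.58.160/27 (clear depth 27)
  Q 200.118.82.41: descend 11 ; hops seen [∅] ; pick no-route
  + 3.218.128.0/17 (H1) depth=17
  + 3.218.160.0/20 (H2) depth=20
  + 3.218.174.0/24 (H0) depth=24
  + 0.0.0.0/0 (H6) depth=0
  + 3.218.128.0/17 (H5) depth=17
  + 64.0.0.0/2 (H2) depth=2
  + 242.80.0.0/12 (H6) depth=12
  + 101.142.4.0/24 (H7) depth=24
  + 242.92.0.0/14 (H6) depth=14
  Q 212.81.235.76: descend 11 ; hops seen [H6] ; pick H6
  del 242.92.0.0/14 (clear depth 14)
  + 0.0.0.0/0 (H1) depth=0
  + 85.160.0.0/12 (H4) depth=12
  Q 140.105.108.48: descend 1 ; hops seen [H1] ; pick H1
  + 85.168.209.0/24 (H7) depth=24
  + 242.88.0.0/13 (H6) depth=13
  + 101.142.4.0/22 (H0) depth=22
  + 85.168.0.0/16 (H6) depth=16
  Q 101.142.4.130: descend 011001011000111000000100 ; hops seen [H1,H2,H0,H7] ; pick H7
  Q 3.218.149.105: descend 000000111101101010 ; hops seen [H1,H5] ; pick H5
  + 101.142.0.0/16 (H2) depth=16
  + 101.142.4.16/28 (H1) depth=28
  + 242.94.58.176/28 (H3) depth=28
  + 242.94.58.0/24 (H6) depth=24
  + 3.218.160.0/20 (H2) depth=20
  + 242.94.58.176/28 (H0) depth=28
  + 3.218.0.0/16 (H3) depth=16
  Q 101.142.4.16: descend 0110010110001110000001000001 ; hops seen [H1,H2,H2,H0,H7,H1] ; pick H1
  del 101.142.4.16/28 (clear depth 28)
  + 101.142.4.18/32 (H5) depth=32

== LOOKUPS ==
["no-route","H6","H1","H7","H5","H1"]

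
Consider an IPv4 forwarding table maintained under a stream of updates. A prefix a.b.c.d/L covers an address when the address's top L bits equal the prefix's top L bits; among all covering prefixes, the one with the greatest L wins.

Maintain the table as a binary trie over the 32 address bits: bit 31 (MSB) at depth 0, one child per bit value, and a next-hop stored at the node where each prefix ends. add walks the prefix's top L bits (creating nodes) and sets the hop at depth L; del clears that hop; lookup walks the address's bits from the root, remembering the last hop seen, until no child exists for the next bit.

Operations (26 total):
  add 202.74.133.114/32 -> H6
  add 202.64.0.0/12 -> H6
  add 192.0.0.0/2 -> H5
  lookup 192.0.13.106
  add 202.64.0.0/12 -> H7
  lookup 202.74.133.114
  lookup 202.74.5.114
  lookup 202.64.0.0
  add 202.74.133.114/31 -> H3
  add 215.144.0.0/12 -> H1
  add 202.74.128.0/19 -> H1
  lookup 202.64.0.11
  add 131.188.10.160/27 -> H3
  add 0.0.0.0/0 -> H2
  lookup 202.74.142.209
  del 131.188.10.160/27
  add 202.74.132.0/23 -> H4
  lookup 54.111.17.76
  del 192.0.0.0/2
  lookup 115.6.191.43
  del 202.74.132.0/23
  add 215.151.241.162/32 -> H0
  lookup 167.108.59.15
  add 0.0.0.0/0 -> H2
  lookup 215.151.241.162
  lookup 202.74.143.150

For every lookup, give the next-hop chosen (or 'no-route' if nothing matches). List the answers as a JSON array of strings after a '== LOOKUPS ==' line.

Process each operation:
  + 202.74.133.114/32 (H6) depth=32
  + 202.64.0.0/12 (H6) depth=12
  + 192.0.0.0/2 (H5) depth=2
  lookup 192.0.13.106: bits 1100 walk d0:-→d1:-→d2:H5→d3:-→d4:- -> H5
  + 202.64.0.0/12 (H7) depth=12
  lookup 202.74.133.114: bits 11001010010010101000010101110010 walk d0:-→d1:-→d2:H5→d3:-→d4:-→d5:-→d6:-→d7:-→d8:-→d9:-→d10:-→d11:-→d12:H7→d13:-→d14:-→d15:-→d16:-→d17:-→d18:-→d19:-→d20:-→d21:-→d22:-→d23:-→d24:-→d25:-→d26:-→d27:-→d28:-→d29:-→d30:-→d31:-→d32:H6 -> H6
  lookup 202.74.5.114: bits 1100101001001010 walk d0:-→d1:-→d2:H5→d3:-→d4:-→d5:-→d6:-→d7:-→d8:-→d9:-→d10:-→d11:-→d12:H7→d13:-→d14:-→d15:-→d16:- -> H7
  lookup 202.64.0.0: bits 110010100100 walk d0:-→d1:-→d2:H5→d3:-→d4:-→d5:-→d6:-→d7:-→d8:-→d9:-→d10:-→d11:-→d12:H7 -> H7
  + 202.74.133.114/31 (H3) depth=31
  + 215.144.0.0/12 (H1) depth=12
  + 202.74.128.0/19 (H1) depth=19
  lookup 202.64.0.11: bits 110010100100 walk d0:-→d1:-→d2:H5→d3:-→d4:-→d5:-→d6:-→d7:-→d8:-→d9:-→d10:-→d11:-→d12:H7 -> H7
  + 131.188.10.160/27 (H3) depth=27
  + 0.0.0.0/0 (H2) depth=0
  lookup 202.74.142.209: bits 11001010010010101000 walk d0:H2→d1:-→d2:H5→d3:-→d4:-→d5:-→d6:-→d7:-→d8:-→d9:-→d10:-→d11:-→d12:H7→d13:-→d14:-→d15:-→d16:-→d17:-→d18:-→d19:H1→d20:- -> H1
  del 131.188.10.160/27 (clear depth 27)
  + 202.74.132.0/23 (H4) depth=23
  lookup 54.111.17.76: bits ε walk d0:H2 -> H2
  del 192.0.0.0/2 (clear depth 2)
  lookup 115.6.191.43: bits ε walk d0:H2 -> H2
  del 202.74.132.0/23 (clear depth 23)
  + 215.151.241.162/32 (H0) depth=32
  lookup 167.108.59.15: bits 10 walk d0:H2→d1:-→d2:- -> H2
  + 0.0.0.0/0 (H2) depth=0
  lookup 215.151.241.162: bits 11010111100101111111000110100010 walk d0:H2→d1:-→d2:-→d3:-→d4:-→d5:-→d6:-→d7:-→d8:-→d9:-→d10:-→d11:-→d12:H1→d13:-→d14:-→d15:-→d16:-→d17:-→d18:-→d19:-→d20:-→d21:-→d22:-→d23:-→d24:-→d25:-→d26:-→d27:-→d28:-→d29:-→d30:-→d31:-→d32:H0 -> H0
  lookup 202.74.143.150: bits 11001010010010101000 walk d0:H2→d1:-→d2:-→d3:-→d4:-→d5:-→d6:-→d7:-→d8:-→d9:-→d10:-→d11:-→d12:H7→d13:-→d14:-→d15:-→d16:-→d17:-→d18:-→d19:H1→d20:- -> H1

== LOOKUPS ==
["H5","H6","H7","H7","H7","H1","H2","H2","H2","H0","H1"]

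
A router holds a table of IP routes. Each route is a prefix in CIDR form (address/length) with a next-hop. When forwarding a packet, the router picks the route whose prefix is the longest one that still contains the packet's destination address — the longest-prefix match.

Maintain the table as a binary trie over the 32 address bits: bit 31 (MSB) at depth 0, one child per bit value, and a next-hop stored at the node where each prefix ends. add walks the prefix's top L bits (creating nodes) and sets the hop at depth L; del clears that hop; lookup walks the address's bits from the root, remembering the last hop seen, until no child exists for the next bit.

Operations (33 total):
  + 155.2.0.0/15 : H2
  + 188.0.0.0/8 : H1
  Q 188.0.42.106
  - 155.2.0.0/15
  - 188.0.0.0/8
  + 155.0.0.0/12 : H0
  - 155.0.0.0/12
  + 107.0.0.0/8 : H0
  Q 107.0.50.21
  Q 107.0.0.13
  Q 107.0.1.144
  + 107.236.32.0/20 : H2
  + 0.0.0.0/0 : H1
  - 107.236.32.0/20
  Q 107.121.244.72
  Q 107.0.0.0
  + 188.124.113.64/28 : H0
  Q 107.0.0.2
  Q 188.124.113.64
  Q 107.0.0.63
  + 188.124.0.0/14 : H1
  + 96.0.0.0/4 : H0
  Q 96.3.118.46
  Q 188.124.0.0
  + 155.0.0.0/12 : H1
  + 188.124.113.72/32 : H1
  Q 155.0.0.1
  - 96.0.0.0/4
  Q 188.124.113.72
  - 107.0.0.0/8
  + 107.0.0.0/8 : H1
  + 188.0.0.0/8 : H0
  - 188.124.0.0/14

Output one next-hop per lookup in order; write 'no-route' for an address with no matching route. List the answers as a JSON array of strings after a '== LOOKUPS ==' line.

Trace:
  + 155.2.0.0/15 (H2) depth=15
  + 188.0.0.0/8 (H1) depth=8
  lookup 188.0.42.106: bits 10111100 walk d0:-→d1:-→d2:-→d3:-→d4:-→d5:-→d6:-→d7:-→d8:H1 -> H1
  - 155.2.0.0/15 clear@15
  - 188.0.0.0/8 clear@8
  + 155.0.0.0/12 (H0) depth=12
  - 155.0.0.0/12 clear@12
  + 107.0.0.0/8 (H0) depth=8
  lookup 107.0.50.21: bits 01101011 walk d0:-→d1:-→d2:-→d3:-→d4:-→d5:-→d6:-→d7:-→d8:H0 -> H0
  lookup 107.0.0.13: bits 01101011 walk d0:-→d1:-→d2:-→d3:-→d4:-→d5:-→d6:-→d7:-→d8:H0 -> H0
  lookup 107.0.1.144: bits 01101011 walk d0:-→d1:-→d2:-→d3:-→d4:-→d5:-→d6:-→d7:-→d8:H0 -> H0
  + 107.236.32.0/20 (H2) depth=20
  + 0.0.0.0/0 (H1) depth=0
  - 107.236.32.0/20 clear@20
  lookup 107.121.244.72: bits 01101011 walk d0:H1→d1:-→d2:-→d3:-→d4:-→d5:-→d6:-→d7:-→d8:H0 -> H0
  lookup 107.0.0.0: bits 01101011 walk d0:H1→d1:-→d2:-→d3:-→d4:-→d5:-→d6:-→d7:-→d8:H0 -> H0
  + 188.124.113.64/28 (H0) depth=28
  lookup 107.0.0.2: bits 01101011 walk d0:H1→d1:-→d2:-→d3:-→d4:-→d5:-→d6:-→d7:-→d8:H0 -> H0
  lookup 188.124.113.64: bits 1011110001111100011100010100 walk d0:H1→d1:-→d2:-→d3:-→d4:-→d5:-→d6:-→d7:-→d8:-→d9:-→d10:-→d11:-→d12:-→d13:-→d14:-→d15:-→d16:-→d17:-→d18:-→d19:-→d20:-→d21:-→d22:-→d23:-→d24:-→d25:-→d26:-→d27:-→d28:H0 -> H0
  lookup 107.0.0.63: bits 01101011 walk d0:H1→d1:-→d2:-→d3:-→d4:-→d5:-→d6:-→d7:-→d8:H0 -> H0
  + 188.124.0.0/14 (H1) depth=14
  + 96.0.0.0/4 (H0) depth=4
  lookup 96.3.118.46: bits 0110 walk d0:H1→d1:-→d2:-→d3:-→d4:H0 -> H0
  lookup 188.124.0.0: bits 10111100011111000 walk d0:H1→d1:-→d2:-→d3:-→d4:-→d5:-→d6:-→d7:-→d8:-→d9:-→d10:-→d11:-→d12:-→d13:-→d14:H1→d15:-→d16:-→d17:- -> H1
  + 155.0.0.0/12 (H1) depth=12
  + 188.124.113.72/32 (H1) depth=32
  lookup 155.0.0.1: bits 10011011000000 walk d0:H1→d1:-→d2:-→d3:-→d4:-→d5:-→d6:-→d7:-→d8:-→d9:-→d10:-→d11:-→d12:H1→d13:-→d14:- -> H1
  - 96.0.0.0/4 clear@4
  lookup 188.124.113.72: bits 10111100011111000111000101001000 walk d0:H1→d1:-→d2:-→d3:-→d4:-→d5:-→d6:-→d7:-→d8:-→d9:-→d10:-→d11:-→d12:-→d13:-→d14:H1→d15:-→d16:-→d17:-→d18:-→d19:-→d20:-→d21:-→d22:-→d23:-→d24:-→d25:-→d26:-→d27:-→d28:H0→d29:-→d30:-→d31:-→d32:H1 -> H1
  - 107.0.0.0/8 clear@8
  + 107.0.0.0/8 (H1) depth=8
  + 188.0.0.0/8 (H0) depth=8
  - 188.124.0.0/14 clear@14

== LOOKUPS ==
["H1","H0","H0","H0","H0","H0","H0","H0","H0","H0","H1","H1","H1"]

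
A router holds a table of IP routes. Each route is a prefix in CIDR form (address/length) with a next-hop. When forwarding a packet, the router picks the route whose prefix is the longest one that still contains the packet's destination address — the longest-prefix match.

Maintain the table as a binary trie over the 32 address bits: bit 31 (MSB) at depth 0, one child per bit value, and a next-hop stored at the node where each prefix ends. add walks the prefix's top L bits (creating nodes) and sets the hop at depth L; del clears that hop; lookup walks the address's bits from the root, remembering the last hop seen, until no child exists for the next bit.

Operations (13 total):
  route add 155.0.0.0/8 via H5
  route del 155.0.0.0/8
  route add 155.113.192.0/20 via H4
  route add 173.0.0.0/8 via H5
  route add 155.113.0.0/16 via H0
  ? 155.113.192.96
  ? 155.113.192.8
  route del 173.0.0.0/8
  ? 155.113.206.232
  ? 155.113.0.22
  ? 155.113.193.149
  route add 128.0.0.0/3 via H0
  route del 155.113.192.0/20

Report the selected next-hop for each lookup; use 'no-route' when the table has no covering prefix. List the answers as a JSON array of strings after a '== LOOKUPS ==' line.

Process each operation:
  add 155.0.0.0/8 -> H5 at depth 8
  del 155.0.0.0/8 (clear depth 8)
  add 155.113.192.0/20 -> H4 at depth 20
  add 173.0.0.0/8 -> H5 at depth 8
  add 155.113.0.0/16 -> H0 at depth 16
  ? 155.113.192.96  path d0:-→d1:-→d2:-→d3:-→d4:-→d5:-→d6:-→d7:-→d8:-→d9:-→d10:-→d11:-→d12:-→d13:-→d14:-→d15:-→d16:H0→d17:-→d18:-→d19:-→d20:H4  best=H4
  ? 155.113.192.8  path d0:-→d1:-→d2:-→d3:-→d4:-→d5:-→d6:-→d7:-→d8:-→d9:-→d10:-→d11:-→d12:-→d13:-→d14:-→d15:-→d16:H0→d17:-→d18:-→d19:-→d20:H4  best=H4
  del 173.0.0.0/8 (clear depth 8)
  ? 155.113.206.232  path d0:-→d1:-→d2:-→d3:-→d4:-→d5:-→d6:-→d7:-→d8:-→d9:-→d10:-→d11:-→d12:-→d13:-→d14:-→d15:-→d16:H0→d17:-→d18:-→d19:-→d20:H4  best=H4
  ? 155.113.0.22  path d0:-→d1:-→d2:-→d3:-→d4:-→d5:-→d6:-→d7:-→d8:-→d9:-→d10:-→d11:-→d12:-→d13:-→d14:-→d15:-→d16:H0  best=H0
  ? 155.113.193.149  path d0:-→d1:-→d2:-→d3:-→d4:-→d5:-→d6:-→d7:-→d8:-→d9:-→d10:-→d11:-→d12:-→d13:-→d14:-→d15:-→d16:H0→d17:-→d18:-→d19:-→d20:H4  best=H4
  add 128.0.0.0/3 -> H0 at depth 3
  del 155.113.192.0/20 (clear depth 20)

== LOOKUPS ==
["H4","H4","H4","H0","H4"]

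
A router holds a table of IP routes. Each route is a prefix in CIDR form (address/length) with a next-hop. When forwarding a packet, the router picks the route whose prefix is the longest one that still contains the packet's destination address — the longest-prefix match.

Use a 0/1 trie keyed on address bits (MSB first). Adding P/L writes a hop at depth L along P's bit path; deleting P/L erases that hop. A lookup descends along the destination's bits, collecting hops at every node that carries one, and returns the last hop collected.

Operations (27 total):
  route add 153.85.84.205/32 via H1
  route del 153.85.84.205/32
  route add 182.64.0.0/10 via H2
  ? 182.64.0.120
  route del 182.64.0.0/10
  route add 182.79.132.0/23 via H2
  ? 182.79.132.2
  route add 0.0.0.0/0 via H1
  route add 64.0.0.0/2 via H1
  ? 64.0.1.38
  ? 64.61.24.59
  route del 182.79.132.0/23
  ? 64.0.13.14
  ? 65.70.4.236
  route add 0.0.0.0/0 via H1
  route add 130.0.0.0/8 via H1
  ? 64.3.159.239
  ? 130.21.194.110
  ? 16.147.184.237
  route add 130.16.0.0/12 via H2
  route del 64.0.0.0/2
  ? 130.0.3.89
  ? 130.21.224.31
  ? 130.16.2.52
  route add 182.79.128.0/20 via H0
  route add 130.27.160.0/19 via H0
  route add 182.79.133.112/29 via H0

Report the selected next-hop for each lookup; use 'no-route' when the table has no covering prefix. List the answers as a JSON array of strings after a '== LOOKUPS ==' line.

Apply in order:
  add 153.85.84.205/32 -> H1 at depth 32
  - 153.85.84.205/32 clear@32
  add 182.64.0.0/10 -> H2 at depth 10
  lookup 182.64.0.120: bits 1011011001 walk d0:-→d1:-→d2:-→d3:-→d4:-→d5:-→d6:-→d7:-→d8:-→d9:-→d10:H2 -> H2
  - 182.64.0.0/10 clear@10
  add 182.79.132.0/23 -> H2 at depth 23
  lookup 182.79.132.2: bits 10110110010011111000010 walk d0:-→d1:-→d2:-→d3:-→d4:-→d5:-→d6:-→d7:-→d8:-→d9:-→d10:-→d11:-→d12:-→d13:-→d14:-→d15:-→d16:-→d17:-→d18:-→d19:-→d20:-→d21:-→d22:-→d23:H2 -> H2
  add 0.0.0.0/0 -> H1 at depth 0
  add 64.0.0.0/2 -> H1 at depth 2
  lookup 64.0.1.38: bits 01 walk d0:H1→d1:-→d2:H1 -> H1
  lookup 64.61.24.59: bits 01 walk d0:H1→d1:-→d2:H1 -> H1
  - 182.79.132.0/23 clear@23
  lookup 64.0.13.14: bits 01 walk d0:H1→d1:-→d2:H1 -> H1
  lookup 65.70.4.236: bits 01 walk d0:H1→d1:-→d2:H1 -> H1
  add 0.0.0.0/0 -> H1 at depth 0
  add 130.0.0.0/8 -> H1 at depth 8
  lookup 64.3.159.239: bits 01 walk d0:H1→d1:-→d2:H1 -> H1
  lookup 130.21.194.110: bits 10000010 walk d0:H1→d1:-→d2:-→d3:-→d4:-→d5:-→d6:-→d7:-→d8:H1 -> H1
  lookup 16.147.184.237: bits 0 walk d0:H1→d1:- -> H1
  add 130.16.0.0/12 -> H2 at depth 12
  - 64.0.0.0/2 clear@2
  lookup 130.0.3.89: bits 10000010000 walk d0:H1→d1:-→d2:-→d3:-→d4:-→d5:-→d6:-→d7:-→d8:H1→d9:-→d10:-→d11:- -> H1
  lookup 130.21.224.31: bits 100000100001 walk d0:H1→d1:-→d2:-→d3:-→d4:-→d5:-→d6:-→d7:-→d8:H1→d9:-→d10:-→d11:-→d12:H2 -> H2
  lookup 130.16.2.52: bits 100000100001 walk d0:H1→d1:-→d2:-→d3:-→d4:-→d5:-→d6:-→d7:-→d8:H1→d9:-→d10:-→d11:-→d12:H2 -> H2
  add 182.79.128.0/20 -> H0 at depth 20
  add 130.27.160.0/19 -> H0 at depth 19
  add 182.79.133.112/29 -> H0 at depth 29

== LOOKUPS ==
["H2","H2","H1","H1","H1","H1","H1","H1","H1","H1","H2","H2"]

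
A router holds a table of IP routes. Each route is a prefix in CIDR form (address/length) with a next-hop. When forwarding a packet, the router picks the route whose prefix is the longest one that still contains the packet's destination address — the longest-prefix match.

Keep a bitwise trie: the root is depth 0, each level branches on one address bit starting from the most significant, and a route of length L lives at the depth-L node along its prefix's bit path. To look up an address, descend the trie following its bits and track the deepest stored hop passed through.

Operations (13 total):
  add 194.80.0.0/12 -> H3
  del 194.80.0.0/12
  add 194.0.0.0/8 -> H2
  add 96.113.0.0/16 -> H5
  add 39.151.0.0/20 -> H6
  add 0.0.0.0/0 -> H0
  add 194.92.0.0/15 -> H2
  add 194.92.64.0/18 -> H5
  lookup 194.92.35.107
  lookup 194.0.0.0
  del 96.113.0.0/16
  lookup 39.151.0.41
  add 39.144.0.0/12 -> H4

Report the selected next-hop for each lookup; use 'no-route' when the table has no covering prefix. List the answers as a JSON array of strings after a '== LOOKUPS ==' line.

Apply in order:
  add 194.80.0.0/12 -> H3 at depth 12
  - 194.80.0.0/12 clear@12
  add 194.0.0.0/8 -> H2 at depth 8
  add 96.113.0.0/16 -> H5 at depth 16
  add 39.151.0.0/20 -> H6 at depth 20
  add 0.0.0.0/0 -> H0 at depth 0
  add 194.92.0.0/15 -> H2 at depth 15
  add 194.92.64.0/18 -> H5 at depth 18
  ? 194.92.35.107  path d0:H0→d1:-→d2:-→d3:-→d4:-→d5:-→d6:-→d7:-→d8:H2→d9:-→d10:-→d11:-→d12:-→d13:-→d14:-→d15:H2→d16:-→d17:-  best=H2
  ? 194.0.0.0  path d0:H0→d1:-→d2:-→d3:-→d4:-→d5:-→d6:-→d7:-→d8:H2→d9:-  best=H2
  - 96.113.0.0/16 clear@16
  ? 39.151.0.41  path d0:H0→d1:-→d2:-→d3:-→d4:-→d5:-→d6:-→d7:-→d8:-→d9:-→d10:-→d11:-→d12:-→d13:-→d14:-→d15:-→d16:-→d17:-→d18:-→d19:-→d20:H6  best=H6
  add 39.144.0.0/12 -> H4 at depth 12

== LOOKUPS ==
["H2","H2","H6"]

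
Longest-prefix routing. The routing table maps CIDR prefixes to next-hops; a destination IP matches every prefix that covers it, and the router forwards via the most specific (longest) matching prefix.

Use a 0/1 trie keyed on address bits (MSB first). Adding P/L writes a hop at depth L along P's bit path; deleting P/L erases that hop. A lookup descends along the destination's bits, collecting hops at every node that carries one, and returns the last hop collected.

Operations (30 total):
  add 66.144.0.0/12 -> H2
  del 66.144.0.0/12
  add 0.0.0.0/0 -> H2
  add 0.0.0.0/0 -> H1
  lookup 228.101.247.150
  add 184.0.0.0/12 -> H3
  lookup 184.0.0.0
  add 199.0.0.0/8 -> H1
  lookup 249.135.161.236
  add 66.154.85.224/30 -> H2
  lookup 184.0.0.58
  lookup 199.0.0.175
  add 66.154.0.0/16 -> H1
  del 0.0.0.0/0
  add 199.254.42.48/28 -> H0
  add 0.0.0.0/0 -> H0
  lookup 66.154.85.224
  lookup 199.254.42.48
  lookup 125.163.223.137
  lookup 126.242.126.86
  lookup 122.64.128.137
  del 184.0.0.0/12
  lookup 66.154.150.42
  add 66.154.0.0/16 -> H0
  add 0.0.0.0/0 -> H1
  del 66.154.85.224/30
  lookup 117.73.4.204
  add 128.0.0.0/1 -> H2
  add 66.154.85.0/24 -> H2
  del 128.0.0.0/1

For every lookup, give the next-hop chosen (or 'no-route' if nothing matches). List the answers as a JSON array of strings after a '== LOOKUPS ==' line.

Apply in order:
  + 66.144.0.0/12 (H2) depth=12
  - 66.144.0.0/12 clear@12
  + 0.0.0.0/0 (H2) depth=0
  + 0.0.0.0/0 (H1) depth=0
  ? 228.101.247.150  path d0:H1  best=H1
  + 184.0.0.0/12 (H3) depth=12
  ? 184.0.0.0  path d0:H1→d1:-→d2:-→d3:-→d4:-→d5:-→d6:-→d7:-→d8:-→d9:-→d10:-→d11:-→d12:H3  best=H3
  + 199.0.0.0/8 (H1) depth=8
  ? 249.135.161.236  path d0:H1→d1:-→d2:-  best=H1
  + 66.154.85.224/30 (H2) depth=30
  ? 184.0.0.58  path d0:H1→d1:-→d2:-→d3:-→d4:-→d5:-→d6:-→d7:-→d8:-→d9:-→d10:-→d11:-→d12:H3  best=H3
  ? 199.0.0.175  path d0:H1→d1:-→d2:-→d3:-→d4:-→d5:-→d6:-→d7:-→d8:H1  best=H1
  + 66.154.0.0/16 (H1) depth=16
  - 0.0.0.0/0 clear@0
  + 199.254.42.48/28 (H0) depth=28
  + 0.0.0.0/0 (H0) depth=0
  ? 66.154.85.224  path d0:H0→d1:-→d2:-→d3:-→d4:-→d5:-→d6:-→d7:-→d8:-→d9:-→d10:-→d11:-→d12:-→d13:-→d14:-→d15:-→d16:H1→d17:-→d18:-→d19:-→d20:-→d21:-→d22:-→d23:-→d24:-→d25:-→d26:-→d27:-→d28:-→d29:-→d30:H2  best=H2
  ? 199.254.42.48  path d0:H0→d1:-→d2:-→d3:-→d4:-→d5:-→d6:-→d7:-→d8:H1→d9:-→d10:-→d11:-→d12:-→d13:-→d14:-→d15:-→d16:-→d17:-→d18:-→d19:-→d20:-→d21:-→d22:-→d23:-→d24:-→d25:-→d26:-→d27:-→d28:H0  best=H0
  ? 125.163.223.137  path d0:H0→d1:-→d2:-  best=H0
  ? 126.242.126.86  path d0:H0→d1:-→d2:-  best=H0
  ? 122.64.128.137  path d0:H0→d1:-→d2:-  best=H0
  - 184.0.0.0/12 clear@12
  ? 66.154.150.42  path d0:H0→d1:-→d2:-→d3:-→d4:-→d5:-→d6:-→d7:-→d8:-→d9:-→d10:-→d11:-→d12:-→d13:-→d14:-→d15:-→d16:H1  best=H1
  + 66.154.0.0/16 (H0) depth=16
  + 0.0.0.0/0 (H1) depth=0
  - 66.154.85.224/30 clear@30
  ? 117.73.4.204  path d0:H1→d1:-→d2:-  best=H1
  + 128.0.0.0/1 (H2) depth=1
  + 66.154.85.0/24 (H2) depth=24
  - 128.0.0.0/1 clear@1

== LOOKUPS ==
["H1","H3","H1","H3","H1","H2","H0","H0","H0","H0","H1","H1"]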